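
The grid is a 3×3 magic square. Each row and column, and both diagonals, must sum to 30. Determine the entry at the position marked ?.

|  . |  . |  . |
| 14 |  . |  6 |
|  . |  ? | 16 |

2

Using row 2: 14 + 6 + ? → (2,2) = 30 − 20 = 10.
From column 3, 30 − (6 + 16) gives (1,3) = 8.
Using main diagonal: 10 + 16 + ? → (1,1) = 30 − 26 = 4.
Anti-diagonal must total 30; the given cells sum to 18, so (3,1) = 12.
Row 1: 4 + 8 + ? = 30, so (1,2) = 18.
The remaining cell in row 3 is (3,2) = 30 − 28 = 2.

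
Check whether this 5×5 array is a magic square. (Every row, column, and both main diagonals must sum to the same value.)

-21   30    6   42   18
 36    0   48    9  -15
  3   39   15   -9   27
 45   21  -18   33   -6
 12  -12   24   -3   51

No — column 3 sums to 75 but column 4 sums to 72.

Row 1: -21 + 30 + 6 + 42 + 18 = 75.
Row 2: 36 + 0 + 48 + 9 + (-15) = 78.
Row 3: 3 + 39 + 15 + (-9) + 27 = 75.
Row 4: 45 + 21 + (-18) + 33 + (-6) = 75.
Row 5: 12 + (-12) + 24 + (-3) + 51 = 72.
Column 1: -21 + 36 + 3 + 45 + 12 = 75.
Column 2: 30 + 0 + 39 + 21 + (-12) = 78.
Column 3: 6 + 48 + 15 + (-18) + 24 = 75.
Column 4: 42 + 9 + (-9) + 33 + (-3) = 72.
Column 5: 18 + (-15) + 27 + (-6) + 51 = 75.
Main diagonal: -21 + 0 + 15 + 33 + 51 = 78.
Anti-diagonal: 18 + 9 + 15 + 21 + 12 = 75.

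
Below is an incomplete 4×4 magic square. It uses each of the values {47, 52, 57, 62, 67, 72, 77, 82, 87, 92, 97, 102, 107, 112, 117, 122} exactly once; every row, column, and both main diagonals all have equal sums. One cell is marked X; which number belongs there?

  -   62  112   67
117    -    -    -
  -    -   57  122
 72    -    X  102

The 16 entries sum to 1352, so each line sums to 1352/4 = 338.
Using row 1: 62 + 112 + 67 + ? → (1,1) = 338 − 241 = 97.
Column 1: 97 + 117 + 72 + ? = 338, so (3,1) = 52.
Using column 4: 67 + 122 + 102 + ? → (2,4) = 338 − 291 = 47.
Main diagonal needs 338; the known cells sum to 256, so (2,2) = 82.
Row 2 must total 338; the given cells sum to 246, so (2,3) = 92.
Row 3 must total 338; the given cells sum to 231, so (3,2) = 107.
Using column 2: 62 + 82 + 107 + ? → (4,2) = 338 − 251 = 87.
The remaining cell in column 3 is (4,3) = 338 − 261 = 77.

77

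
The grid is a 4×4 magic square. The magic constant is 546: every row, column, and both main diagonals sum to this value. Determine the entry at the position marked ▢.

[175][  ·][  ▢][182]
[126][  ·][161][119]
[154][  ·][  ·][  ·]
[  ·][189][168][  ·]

Row 2: 126 + 161 + 119 + ? = 546, so (2,2) = 140.
Column 1: 175 + 126 + 154 + ? = 546, so (4,1) = 91.
From anti-diagonal, 546 − (182 + 161 + 91) gives (3,2) = 112.
Row 4: 91 + 189 + 168 + ? = 546, so (4,4) = 98.
From column 2, 546 − (140 + 112 + 189) gives (1,2) = 105.
Column 4 must total 546; the given cells sum to 399, so (3,4) = 147.
Main diagonal must total 546; the given cells sum to 413, so (3,3) = 133.
From row 1, 546 − (175 + 105 + 182) gives (1,3) = 84.

84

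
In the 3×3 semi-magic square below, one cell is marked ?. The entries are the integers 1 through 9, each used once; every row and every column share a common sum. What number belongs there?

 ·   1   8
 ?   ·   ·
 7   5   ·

The entries are 1 through 9, which sum to 45, so each line sums to 45/3 = 15.
From row 1, 15 − (1 + 8) gives (1,1) = 6.
From row 3, 15 − (7 + 5) gives (3,3) = 3.
Using column 1: 6 + 7 + ? → (2,1) = 15 − 13 = 2.

2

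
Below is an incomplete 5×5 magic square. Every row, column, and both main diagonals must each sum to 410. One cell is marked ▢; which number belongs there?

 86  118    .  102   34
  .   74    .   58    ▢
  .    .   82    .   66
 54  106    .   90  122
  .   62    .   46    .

110

Row 1: 86 + 118 + 102 + 34 + ? = 410, so (1,3) = 70.
Row 4 must total 410; the given cells sum to 372, so (4,3) = 38.
Column 2: 118 + 74 + 106 + 62 + ? = 410, so (3,2) = 50.
Column 4 needs 410; the known cells sum to 296, so (3,4) = 114.
Main diagonal needs 410; the known cells sum to 332, so (5,5) = 78.
Anti-diagonal: 34 + 58 + 82 + 106 + ? = 410, so (5,1) = 130.
Using row 3: 50 + 82 + 114 + 66 + ? → (3,1) = 410 − 312 = 98.
Using row 5: 130 + 62 + 46 + 78 + ? → (5,3) = 410 − 316 = 94.
Column 1 needs 410; the known cells sum to 368, so (2,1) = 42.
Using column 3: 70 + 82 + 38 + 94 + ? → (2,3) = 410 − 284 = 126.
From column 5, 410 − (34 + 66 + 122 + 78) gives (2,5) = 110.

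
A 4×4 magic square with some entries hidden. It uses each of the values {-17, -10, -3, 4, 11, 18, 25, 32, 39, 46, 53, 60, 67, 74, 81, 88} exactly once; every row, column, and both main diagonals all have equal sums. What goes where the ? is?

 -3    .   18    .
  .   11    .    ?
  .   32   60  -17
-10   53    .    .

The 16 entries sum to 568, so each line sums to 568/4 = 142.
Using row 3: 32 + 60 + (-17) + ? → (3,1) = 142 − 75 = 67.
Using column 1: -3 + 67 + (-10) + ? → (2,1) = 142 − 54 = 88.
Column 2 must total 142; the given cells sum to 96, so (1,2) = 46.
Main diagonal: -3 + 11 + 60 + ? = 142, so (4,4) = 74.
Row 1 needs 142; the known cells sum to 61, so (1,4) = 81.
Row 4: -10 + 53 + 74 + ? = 142, so (4,3) = 25.
Using column 3: 18 + 60 + 25 + ? → (2,3) = 142 − 103 = 39.
Using column 4: 81 + (-17) + 74 + ? → (2,4) = 142 − 138 = 4.

4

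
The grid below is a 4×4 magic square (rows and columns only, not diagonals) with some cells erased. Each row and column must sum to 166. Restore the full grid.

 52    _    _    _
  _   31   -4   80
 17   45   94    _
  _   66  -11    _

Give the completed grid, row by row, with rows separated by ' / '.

The remaining cell in row 2 is (2,1) = 166 − 107 = 59.
Row 3 must total 166; the given cells sum to 156, so (3,4) = 10.
The remaining cell in column 1 is (4,1) = 166 − 128 = 38.
From column 2, 166 − (31 + 45 + 66) gives (1,2) = 24.
Column 3: -4 + 94 + (-11) + ? = 166, so (1,3) = 87.
Using row 1: 52 + 24 + 87 + ? → (1,4) = 166 − 163 = 3.
From row 4, 166 − (38 + 66 + (-11)) gives (4,4) = 73.

52 24 87 3 / 59 31 -4 80 / 17 45 94 10 / 38 66 -11 73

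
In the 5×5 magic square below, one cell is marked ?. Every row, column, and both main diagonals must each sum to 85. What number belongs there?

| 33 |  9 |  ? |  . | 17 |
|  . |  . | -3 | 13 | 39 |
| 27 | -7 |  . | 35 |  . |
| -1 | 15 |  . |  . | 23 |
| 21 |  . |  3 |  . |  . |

Column 1: 33 + 27 + (-1) + 21 + ? = 85, so (2,1) = 5.
From anti-diagonal, 85 − (17 + 13 + 15 + 21) gives (3,3) = 19.
Row 2 must total 85; the given cells sum to 54, so (2,2) = 31.
From row 3, 85 − (27 + (-7) + 19 + 35) gives (3,5) = 11.
Column 2 needs 85; the known cells sum to 48, so (5,2) = 37.
From column 5, 85 − (17 + 39 + 11 + 23) gives (5,5) = -5.
Main diagonal: 33 + 31 + 19 + (-5) + ? = 85, so (4,4) = 7.
Row 4: -1 + 15 + 7 + 23 + ? = 85, so (4,3) = 41.
From row 5, 85 − (21 + 37 + 3 + (-5)) gives (5,4) = 29.
The remaining cell in column 3 is (1,3) = 85 − 60 = 25.

25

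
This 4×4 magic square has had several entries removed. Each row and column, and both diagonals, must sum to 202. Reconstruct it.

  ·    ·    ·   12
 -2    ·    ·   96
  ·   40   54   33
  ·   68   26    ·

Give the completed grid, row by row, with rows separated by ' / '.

Row 3: 40 + 54 + 33 + ? = 202, so (3,1) = 75.
Column 4: 12 + 96 + 33 + ? = 202, so (4,4) = 61.
From row 4, 202 − (68 + 26 + 61) gives (4,1) = 47.
Using column 1: -2 + 75 + 47 + ? → (1,1) = 202 − 120 = 82.
From main diagonal, 202 − (82 + 54 + 61) gives (2,2) = 5.
Anti-diagonal needs 202; the known cells sum to 99, so (2,3) = 103.
Using column 2: 5 + 40 + 68 + ? → (1,2) = 202 − 113 = 89.
Column 3: 103 + 54 + 26 + ? = 202, so (1,3) = 19.

82 89 19 12 / -2 5 103 96 / 75 40 54 33 / 47 68 26 61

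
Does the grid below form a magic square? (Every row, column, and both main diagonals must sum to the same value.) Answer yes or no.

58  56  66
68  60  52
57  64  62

Row 1: 58 + 56 + 66 = 180.
Row 2: 68 + 60 + 52 = 180.
Row 3: 57 + 64 + 62 = 183.
Column 1: 58 + 68 + 57 = 183.
Column 2: 56 + 60 + 64 = 180.
Column 3: 66 + 52 + 62 = 180.
Main diagonal: 58 + 60 + 62 = 180.
Anti-diagonal: 66 + 60 + 57 = 183.

No — main diagonal sums to 180 but anti-diagonal sums to 183.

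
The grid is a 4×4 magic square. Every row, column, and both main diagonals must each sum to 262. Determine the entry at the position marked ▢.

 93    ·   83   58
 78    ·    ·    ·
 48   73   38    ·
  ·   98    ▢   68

Row 1: 93 + 83 + 58 + ? = 262, so (1,2) = 28.
The remaining cell in row 3 is (3,4) = 262 − 159 = 103.
From column 1, 262 − (93 + 78 + 48) gives (4,1) = 43.
Column 2: 28 + 73 + 98 + ? = 262, so (2,2) = 63.
The remaining cell in column 4 is (2,4) = 262 − 229 = 33.
Anti-diagonal needs 262; the known cells sum to 174, so (2,3) = 88.
The remaining cell in row 4 is (4,3) = 262 − 209 = 53.

53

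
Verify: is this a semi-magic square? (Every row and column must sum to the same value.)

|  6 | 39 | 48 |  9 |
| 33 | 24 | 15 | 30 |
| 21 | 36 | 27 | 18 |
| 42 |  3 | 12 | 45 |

Yes

Row 1: 6 + 39 + 48 + 9 = 102.
Row 2: 33 + 24 + 15 + 30 = 102.
Row 3: 21 + 36 + 27 + 18 = 102.
Row 4: 42 + 3 + 12 + 45 = 102.
Column 1: 6 + 33 + 21 + 42 = 102.
Column 2: 39 + 24 + 36 + 3 = 102.
Column 3: 48 + 15 + 27 + 12 = 102.
Column 4: 9 + 30 + 18 + 45 = 102.
All lines sum to 102.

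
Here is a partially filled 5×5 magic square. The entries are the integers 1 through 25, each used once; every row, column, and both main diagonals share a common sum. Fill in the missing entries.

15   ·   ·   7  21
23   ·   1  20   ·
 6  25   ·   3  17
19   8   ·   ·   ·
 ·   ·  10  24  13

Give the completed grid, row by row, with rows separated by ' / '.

15 4 18 7 21 / 23 12 1 20 9 / 6 25 14 3 17 / 19 8 22 11 5 / 2 16 10 24 13

The entries are 1 through 25, which sum to 325, so each line sums to 325/5 = 65.
Row 3 must total 65; the given cells sum to 51, so (3,3) = 14.
The remaining cell in column 1 is (5,1) = 65 − 63 = 2.
Column 4 must total 65; the given cells sum to 54, so (4,4) = 11.
The remaining cell in main diagonal is (2,2) = 65 − 53 = 12.
Row 2: 23 + 12 + 1 + 20 + ? = 65, so (2,5) = 9.
Row 5 needs 65; the known cells sum to 49, so (5,2) = 16.
Column 2 needs 65; the known cells sum to 61, so (1,2) = 4.
The remaining cell in column 5 is (4,5) = 65 − 60 = 5.
Row 1 must total 65; the given cells sum to 47, so (1,3) = 18.
The remaining cell in row 4 is (4,3) = 65 − 43 = 22.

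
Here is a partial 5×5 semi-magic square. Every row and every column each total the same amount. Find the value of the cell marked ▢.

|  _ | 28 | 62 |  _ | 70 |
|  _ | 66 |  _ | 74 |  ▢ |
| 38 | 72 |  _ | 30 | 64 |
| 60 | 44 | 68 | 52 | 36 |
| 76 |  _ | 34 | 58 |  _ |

Row 4 is complete and sums to 260; that is the magic constant.
From row 3, 260 − (38 + 72 + 30 + 64) gives (3,3) = 56.
Column 2 needs 260; the known cells sum to 210, so (5,2) = 50.
Column 3: 62 + 56 + 68 + 34 + ? = 260, so (2,3) = 40.
Column 4 must total 260; the given cells sum to 214, so (1,4) = 46.
From row 1, 260 − (28 + 62 + 46 + 70) gives (1,1) = 54.
Row 5 needs 260; the known cells sum to 218, so (5,5) = 42.
Column 1 needs 260; the known cells sum to 228, so (2,1) = 32.
Column 5: 70 + 64 + 36 + 42 + ? = 260, so (2,5) = 48.

48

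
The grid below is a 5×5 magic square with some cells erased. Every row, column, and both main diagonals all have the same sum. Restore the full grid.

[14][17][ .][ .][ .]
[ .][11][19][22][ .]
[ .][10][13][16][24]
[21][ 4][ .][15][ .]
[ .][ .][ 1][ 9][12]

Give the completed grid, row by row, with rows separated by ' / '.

14 17 25 3 6 / 8 11 19 22 5 / 2 10 13 16 24 / 21 4 7 15 18 / 20 23 1 9 12

Main diagonal is already complete: 14 + 11 + 13 + 15 + 12 = 65, so that is the magic constant.
The remaining cell in row 3 is (3,1) = 65 − 63 = 2.
The remaining cell in column 2 is (5,2) = 65 − 42 = 23.
Column 4 needs 65; the known cells sum to 62, so (1,4) = 3.
Row 5 needs 65; the known cells sum to 45, so (5,1) = 20.
Column 1 must total 65; the given cells sum to 57, so (2,1) = 8.
From anti-diagonal, 65 − (22 + 13 + 4 + 20) gives (1,5) = 6.
The remaining cell in row 1 is (1,3) = 65 − 40 = 25.
The remaining cell in row 2 is (2,5) = 65 − 60 = 5.
Column 3 must total 65; the given cells sum to 58, so (4,3) = 7.
Column 5 needs 65; the known cells sum to 47, so (4,5) = 18.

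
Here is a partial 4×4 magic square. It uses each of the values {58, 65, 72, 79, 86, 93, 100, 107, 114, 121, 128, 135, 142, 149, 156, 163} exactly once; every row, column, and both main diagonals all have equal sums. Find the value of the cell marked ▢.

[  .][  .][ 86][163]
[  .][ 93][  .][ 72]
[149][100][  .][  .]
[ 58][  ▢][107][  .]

135

The 16 entries sum to 1768, so each line sums to 1768/4 = 442.
Anti-diagonal needs 442; the known cells sum to 321, so (2,3) = 121.
Row 2: 93 + 121 + 72 + ? = 442, so (2,1) = 156.
Column 1: 156 + 149 + 58 + ? = 442, so (1,1) = 79.
Using column 3: 86 + 121 + 107 + ? → (3,3) = 442 − 314 = 128.
Using main diagonal: 79 + 93 + 128 + ? → (4,4) = 442 − 300 = 142.
Row 1 needs 442; the known cells sum to 328, so (1,2) = 114.
Row 3 needs 442; the known cells sum to 377, so (3,4) = 65.
From row 4, 442 − (58 + 107 + 142) gives (4,2) = 135.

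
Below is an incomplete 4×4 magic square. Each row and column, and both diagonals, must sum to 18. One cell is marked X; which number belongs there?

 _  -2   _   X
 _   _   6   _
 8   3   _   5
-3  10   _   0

12

Using row 3: 8 + 3 + 5 + ? → (3,3) = 18 − 16 = 2.
Row 4: -3 + 10 + 0 + ? = 18, so (4,3) = 11.
Column 2 needs 18; the known cells sum to 11, so (2,2) = 7.
Using column 3: 6 + 2 + 11 + ? → (1,3) = 18 − 19 = -1.
The remaining cell in main diagonal is (1,1) = 18 − 9 = 9.
Using anti-diagonal: 6 + 3 + (-3) + ? → (1,4) = 18 − 6 = 12.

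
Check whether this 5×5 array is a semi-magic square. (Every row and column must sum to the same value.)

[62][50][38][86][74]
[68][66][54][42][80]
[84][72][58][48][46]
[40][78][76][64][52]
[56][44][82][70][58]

Row 1: 62 + 50 + 38 + 86 + 74 = 310.
Row 2: 68 + 66 + 54 + 42 + 80 = 310.
Row 3: 84 + 72 + 58 + 48 + 46 = 308.
Row 4: 40 + 78 + 76 + 64 + 52 = 310.
Row 5: 56 + 44 + 82 + 70 + 58 = 310.
Column 1: 62 + 68 + 84 + 40 + 56 = 310.
Column 2: 50 + 66 + 72 + 78 + 44 = 310.
Column 3: 38 + 54 + 58 + 76 + 82 = 308.
Column 4: 86 + 42 + 48 + 64 + 70 = 310.
Column 5: 74 + 80 + 46 + 52 + 58 = 310.

No — row 3 sums to 308 but column 5 sums to 310.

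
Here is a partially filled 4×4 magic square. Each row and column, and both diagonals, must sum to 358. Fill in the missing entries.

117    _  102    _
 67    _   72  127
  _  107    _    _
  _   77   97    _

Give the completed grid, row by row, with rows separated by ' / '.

The remaining cell in row 2 is (2,2) = 358 − 266 = 92.
Column 2 must total 358; the given cells sum to 276, so (1,2) = 82.
From column 3, 358 − (102 + 72 + 97) gives (3,3) = 87.
Main diagonal: 117 + 92 + 87 + ? = 358, so (4,4) = 62.
Using row 1: 117 + 82 + 102 + ? → (1,4) = 358 − 301 = 57.
The remaining cell in row 4 is (4,1) = 358 − 236 = 122.
Column 1: 117 + 67 + 122 + ? = 358, so (3,1) = 52.
From column 4, 358 − (57 + 127 + 62) gives (3,4) = 112.

117 82 102 57 / 67 92 72 127 / 52 107 87 112 / 122 77 97 62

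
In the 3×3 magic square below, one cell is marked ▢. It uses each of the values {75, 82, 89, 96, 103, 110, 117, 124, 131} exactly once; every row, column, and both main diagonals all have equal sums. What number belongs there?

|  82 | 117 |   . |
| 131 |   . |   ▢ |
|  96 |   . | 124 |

The 9 entries sum to 927, so each line sums to 927/3 = 309.
The remaining cell in row 1 is (1,3) = 309 − 199 = 110.
Row 3 must total 309; the given cells sum to 220, so (3,2) = 89.
The remaining cell in column 2 is (2,2) = 309 − 206 = 103.
Column 3: 110 + 124 + ? = 309, so (2,3) = 75.

75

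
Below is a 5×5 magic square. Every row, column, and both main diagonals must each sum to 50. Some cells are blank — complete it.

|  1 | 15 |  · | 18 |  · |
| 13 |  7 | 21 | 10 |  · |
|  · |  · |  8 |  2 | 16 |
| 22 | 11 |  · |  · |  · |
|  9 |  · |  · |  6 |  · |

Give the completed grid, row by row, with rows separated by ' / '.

1 15 4 18 12 / 13 7 21 10 -1 / 5 19 8 2 16 / 22 11 0 14 3 / 9 -2 17 6 20

Using row 2: 13 + 7 + 21 + 10 + ? → (2,5) = 50 − 51 = -1.
Using column 1: 1 + 13 + 22 + 9 + ? → (3,1) = 50 − 45 = 5.
Using column 4: 18 + 10 + 2 + 6 + ? → (4,4) = 50 − 36 = 14.
Main diagonal: 1 + 7 + 8 + 14 + ? = 50, so (5,5) = 20.
Anti-diagonal: 10 + 8 + 11 + 9 + ? = 50, so (1,5) = 12.
From row 1, 50 − (1 + 15 + 18 + 12) gives (1,3) = 4.
Row 3 must total 50; the given cells sum to 31, so (3,2) = 19.
The remaining cell in column 2 is (5,2) = 50 − 52 = -2.
Using column 5: 12 + (-1) + 16 + 20 + ? → (4,5) = 50 − 47 = 3.
Row 4 must total 50; the given cells sum to 50, so (4,3) = 0.
Using row 5: 9 + (-2) + 6 + 20 + ? → (5,3) = 50 − 33 = 17.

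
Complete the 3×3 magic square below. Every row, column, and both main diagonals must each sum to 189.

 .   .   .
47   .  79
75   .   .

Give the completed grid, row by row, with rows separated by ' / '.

67 71 51 / 47 63 79 / 75 55 59

Row 2: 47 + 79 + ? = 189, so (2,2) = 63.
Column 1 must total 189; the given cells sum to 122, so (1,1) = 67.
Using main diagonal: 67 + 63 + ? → (3,3) = 189 − 130 = 59.
From anti-diagonal, 189 − (63 + 75) gives (1,3) = 51.
From row 1, 189 − (67 + 51) gives (1,2) = 71.
Using row 3: 75 + 59 + ? → (3,2) = 189 − 134 = 55.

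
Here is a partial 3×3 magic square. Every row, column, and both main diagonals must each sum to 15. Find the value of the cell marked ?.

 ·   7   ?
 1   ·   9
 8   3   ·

2

Row 2: 1 + 9 + ? = 15, so (2,2) = 5.
Row 3 must total 15; the given cells sum to 11, so (3,3) = 4.
From column 1, 15 − (1 + 8) gives (1,1) = 6.
Column 3 must total 15; the given cells sum to 13, so (1,3) = 2.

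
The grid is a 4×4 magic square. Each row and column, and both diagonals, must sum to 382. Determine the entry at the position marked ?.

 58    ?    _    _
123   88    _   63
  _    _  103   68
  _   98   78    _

113

Row 2 needs 382; the known cells sum to 274, so (2,3) = 108.
The remaining cell in column 3 is (1,3) = 382 − 289 = 93.
Main diagonal must total 382; the given cells sum to 249, so (4,4) = 133.
Row 4: 98 + 78 + 133 + ? = 382, so (4,1) = 73.
Column 1 needs 382; the known cells sum to 254, so (3,1) = 128.
Column 4: 63 + 68 + 133 + ? = 382, so (1,4) = 118.
Anti-diagonal needs 382; the known cells sum to 299, so (3,2) = 83.
From row 1, 382 − (58 + 93 + 118) gives (1,2) = 113.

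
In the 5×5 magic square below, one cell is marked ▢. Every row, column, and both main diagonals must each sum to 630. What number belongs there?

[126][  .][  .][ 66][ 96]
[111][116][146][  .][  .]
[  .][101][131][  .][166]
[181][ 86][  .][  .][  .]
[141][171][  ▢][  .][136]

Column 1 needs 630; the known cells sum to 559, so (3,1) = 71.
From column 2, 630 − (116 + 101 + 86 + 171) gives (1,2) = 156.
The remaining cell in main diagonal is (4,4) = 630 − 509 = 121.
The remaining cell in anti-diagonal is (2,4) = 630 − 454 = 176.
From row 1, 630 − (126 + 156 + 66 + 96) gives (1,3) = 186.
Row 2: 111 + 116 + 146 + 176 + ? = 630, so (2,5) = 81.
From row 3, 630 − (71 + 101 + 131 + 166) gives (3,4) = 161.
Column 4: 66 + 176 + 161 + 121 + ? = 630, so (5,4) = 106.
Column 5: 96 + 81 + 166 + 136 + ? = 630, so (4,5) = 151.
Using row 4: 181 + 86 + 121 + 151 + ? → (4,3) = 630 − 539 = 91.
Row 5: 141 + 171 + 106 + 136 + ? = 630, so (5,3) = 76.

76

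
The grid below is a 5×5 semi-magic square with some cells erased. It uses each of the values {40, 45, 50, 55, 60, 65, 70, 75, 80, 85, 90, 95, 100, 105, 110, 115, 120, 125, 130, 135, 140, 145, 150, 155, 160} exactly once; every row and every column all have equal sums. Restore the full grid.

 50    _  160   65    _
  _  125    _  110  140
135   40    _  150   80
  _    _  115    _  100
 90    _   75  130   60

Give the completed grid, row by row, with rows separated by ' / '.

50 105 160 65 120 / 70 125 55 110 140 / 135 40 95 150 80 / 155 85 115 45 100 / 90 145 75 130 60

The 25 entries sum to 2500, so each line sums to 2500/5 = 500.
Row 3: 135 + 40 + 150 + 80 + ? = 500, so (3,3) = 95.
From row 5, 500 − (90 + 75 + 130 + 60) gives (5,2) = 145.
Using column 3: 160 + 95 + 115 + 75 + ? → (2,3) = 500 − 445 = 55.
From column 4, 500 − (65 + 110 + 150 + 130) gives (4,4) = 45.
From column 5, 500 − (140 + 80 + 100 + 60) gives (1,5) = 120.
From row 1, 500 − (50 + 160 + 65 + 120) gives (1,2) = 105.
From row 2, 500 − (125 + 55 + 110 + 140) gives (2,1) = 70.
Using column 1: 50 + 70 + 135 + 90 + ? → (4,1) = 500 − 345 = 155.
Using column 2: 105 + 125 + 40 + 145 + ? → (4,2) = 500 − 415 = 85.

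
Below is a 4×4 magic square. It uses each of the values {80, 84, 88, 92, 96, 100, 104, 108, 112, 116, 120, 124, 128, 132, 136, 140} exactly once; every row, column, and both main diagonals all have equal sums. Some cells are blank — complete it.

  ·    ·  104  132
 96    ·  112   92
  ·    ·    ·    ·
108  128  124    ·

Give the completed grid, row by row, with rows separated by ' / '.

The 16 entries sum to 1760, so each line sums to 1760/4 = 440.
Row 2: 96 + 112 + 92 + ? = 440, so (2,2) = 140.
Using row 4: 108 + 128 + 124 + ? → (4,4) = 440 − 360 = 80.
Using column 3: 104 + 112 + 124 + ? → (3,3) = 440 − 340 = 100.
Using column 4: 132 + 92 + 80 + ? → (3,4) = 440 − 304 = 136.
From main diagonal, 440 − (140 + 100 + 80) gives (1,1) = 120.
The remaining cell in anti-diagonal is (3,2) = 440 − 352 = 88.
Row 1: 120 + 104 + 132 + ? = 440, so (1,2) = 84.
From row 3, 440 − (88 + 100 + 136) gives (3,1) = 116.

120 84 104 132 / 96 140 112 92 / 116 88 100 136 / 108 128 124 80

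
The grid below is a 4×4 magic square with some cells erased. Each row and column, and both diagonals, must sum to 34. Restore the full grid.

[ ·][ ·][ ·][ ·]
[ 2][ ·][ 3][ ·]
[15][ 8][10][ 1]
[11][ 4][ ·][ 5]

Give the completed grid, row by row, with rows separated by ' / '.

From row 4, 34 − (11 + 4 + 5) gives (4,3) = 14.
Column 1 needs 34; the known cells sum to 28, so (1,1) = 6.
Column 3 must total 34; the given cells sum to 27, so (1,3) = 7.
From main diagonal, 34 − (6 + 10 + 5) gives (2,2) = 13.
Anti-diagonal: 3 + 8 + 11 + ? = 34, so (1,4) = 12.
Row 1 must total 34; the given cells sum to 25, so (1,2) = 9.
Using row 2: 2 + 13 + 3 + ? → (2,4) = 34 − 18 = 16.

6 9 7 12 / 2 13 3 16 / 15 8 10 1 / 11 4 14 5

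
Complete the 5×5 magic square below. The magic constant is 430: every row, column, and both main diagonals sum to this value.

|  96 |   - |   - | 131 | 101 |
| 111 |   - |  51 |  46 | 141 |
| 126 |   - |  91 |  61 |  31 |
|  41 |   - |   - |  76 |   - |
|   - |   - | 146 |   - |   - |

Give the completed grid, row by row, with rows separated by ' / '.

From row 2, 430 − (111 + 51 + 46 + 141) gives (2,2) = 81.
The remaining cell in row 3 is (3,2) = 430 − 309 = 121.
Column 1 needs 430; the known cells sum to 374, so (5,1) = 56.
Column 4: 131 + 46 + 61 + 76 + ? = 430, so (5,4) = 116.
Main diagonal needs 430; the known cells sum to 344, so (5,5) = 86.
Using anti-diagonal: 101 + 46 + 91 + 56 + ? → (4,2) = 430 − 294 = 136.
Row 5 must total 430; the given cells sum to 404, so (5,2) = 26.
From column 2, 430 − (81 + 121 + 136 + 26) gives (1,2) = 66.
The remaining cell in column 5 is (4,5) = 430 − 359 = 71.
Using row 1: 96 + 66 + 131 + 101 + ? → (1,3) = 430 − 394 = 36.
Using row 4: 41 + 136 + 76 + 71 + ? → (4,3) = 430 − 324 = 106.

96 66 36 131 101 / 111 81 51 46 141 / 126 121 91 61 31 / 41 136 106 76 71 / 56 26 146 116 86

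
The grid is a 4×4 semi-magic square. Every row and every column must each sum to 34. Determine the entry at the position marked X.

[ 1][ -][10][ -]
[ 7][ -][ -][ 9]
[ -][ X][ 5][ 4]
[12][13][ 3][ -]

11

Row 4 must total 34; the given cells sum to 28, so (4,4) = 6.
The remaining cell in column 1 is (3,1) = 34 − 20 = 14.
Column 3: 10 + 5 + 3 + ? = 34, so (2,3) = 16.
From column 4, 34 − (9 + 4 + 6) gives (1,4) = 15.
Row 1 needs 34; the known cells sum to 26, so (1,2) = 8.
Row 2 must total 34; the given cells sum to 32, so (2,2) = 2.
From row 3, 34 − (14 + 5 + 4) gives (3,2) = 11.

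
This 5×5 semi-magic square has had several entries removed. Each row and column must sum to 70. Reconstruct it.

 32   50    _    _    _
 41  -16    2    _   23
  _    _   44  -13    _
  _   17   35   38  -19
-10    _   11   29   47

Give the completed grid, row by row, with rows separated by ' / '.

Row 2 must total 70; the given cells sum to 50, so (2,4) = 20.
The remaining cell in row 4 is (4,1) = 70 − 71 = -1.
Row 5: -10 + 11 + 29 + 47 + ? = 70, so (5,2) = -7.
Column 1: 32 + 41 + (-1) + (-10) + ? = 70, so (3,1) = 8.
The remaining cell in column 2 is (3,2) = 70 − 44 = 26.
Column 3: 2 + 44 + 35 + 11 + ? = 70, so (1,3) = -22.
Using column 4: 20 + (-13) + 38 + 29 + ? → (1,4) = 70 − 74 = -4.
Using row 1: 32 + 50 + (-22) + (-4) + ? → (1,5) = 70 − 56 = 14.
The remaining cell in row 3 is (3,5) = 70 − 65 = 5.

32 50 -22 -4 14 / 41 -16 2 20 23 / 8 26 44 -13 5 / -1 17 35 38 -19 / -10 -7 11 29 47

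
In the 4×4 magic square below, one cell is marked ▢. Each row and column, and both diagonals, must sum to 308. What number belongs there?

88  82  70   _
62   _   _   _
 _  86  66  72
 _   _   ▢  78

Using row 1: 88 + 82 + 70 + ? → (1,4) = 308 − 240 = 68.
Using row 3: 86 + 66 + 72 + ? → (3,1) = 308 − 224 = 84.
The remaining cell in column 1 is (4,1) = 308 − 234 = 74.
Column 4 must total 308; the given cells sum to 218, so (2,4) = 90.
Main diagonal: 88 + 66 + 78 + ? = 308, so (2,2) = 76.
Using anti-diagonal: 68 + 86 + 74 + ? → (2,3) = 308 − 228 = 80.
The remaining cell in column 2 is (4,2) = 308 − 244 = 64.
From column 3, 308 − (70 + 80 + 66) gives (4,3) = 92.

92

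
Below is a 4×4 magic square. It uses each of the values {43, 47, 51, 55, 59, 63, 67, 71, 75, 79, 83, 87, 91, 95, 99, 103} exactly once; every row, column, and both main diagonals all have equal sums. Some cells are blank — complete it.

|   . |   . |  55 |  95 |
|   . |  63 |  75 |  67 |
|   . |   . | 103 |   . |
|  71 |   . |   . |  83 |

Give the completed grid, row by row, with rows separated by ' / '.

The 16 entries sum to 1168, so each line sums to 1168/4 = 292.
Row 2 must total 292; the given cells sum to 205, so (2,1) = 87.
Column 3: 55 + 75 + 103 + ? = 292, so (4,3) = 59.
Column 4 needs 292; the known cells sum to 245, so (3,4) = 47.
From main diagonal, 292 − (63 + 103 + 83) gives (1,1) = 43.
Using anti-diagonal: 95 + 75 + 71 + ? → (3,2) = 292 − 241 = 51.
Using row 1: 43 + 55 + 95 + ? → (1,2) = 292 − 193 = 99.
Row 3: 51 + 103 + 47 + ? = 292, so (3,1) = 91.
Row 4: 71 + 59 + 83 + ? = 292, so (4,2) = 79.

43 99 55 95 / 87 63 75 67 / 91 51 103 47 / 71 79 59 83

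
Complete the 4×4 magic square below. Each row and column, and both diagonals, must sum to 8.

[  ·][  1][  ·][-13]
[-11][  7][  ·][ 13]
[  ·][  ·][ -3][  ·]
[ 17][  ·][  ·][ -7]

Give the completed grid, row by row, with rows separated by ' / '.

11 1 9 -13 / -11 7 -1 13 / -9 5 -3 15 / 17 -5 3 -7

Row 2: -11 + 7 + 13 + ? = 8, so (2,3) = -1.
Using column 4: -13 + 13 + (-7) + ? → (3,4) = 8 − (-7) = 15.
Main diagonal: 7 + (-3) + (-7) + ? = 8, so (1,1) = 11.
The remaining cell in anti-diagonal is (3,2) = 8 − 3 = 5.
The remaining cell in row 1 is (1,3) = 8 − (-1) = 9.
Row 3: 5 + (-3) + 15 + ? = 8, so (3,1) = -9.
Column 2 must total 8; the given cells sum to 13, so (4,2) = -5.
The remaining cell in column 3 is (4,3) = 8 − 5 = 3.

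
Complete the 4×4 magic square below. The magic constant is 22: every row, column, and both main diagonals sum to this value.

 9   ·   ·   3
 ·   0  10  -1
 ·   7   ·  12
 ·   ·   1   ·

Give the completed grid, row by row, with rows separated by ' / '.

9 4 6 3 / 13 0 10 -1 / -2 7 5 12 / 2 11 1 8

Row 2: 0 + 10 + (-1) + ? = 22, so (2,1) = 13.
From column 4, 22 − (3 + (-1) + 12) gives (4,4) = 8.
Main diagonal must total 22; the given cells sum to 17, so (3,3) = 5.
Anti-diagonal: 3 + 10 + 7 + ? = 22, so (4,1) = 2.
Row 3 needs 22; the known cells sum to 24, so (3,1) = -2.
Using row 4: 2 + 1 + 8 + ? → (4,2) = 22 − 11 = 11.
Column 2: 0 + 7 + 11 + ? = 22, so (1,2) = 4.
Using column 3: 10 + 5 + 1 + ? → (1,3) = 22 − 16 = 6.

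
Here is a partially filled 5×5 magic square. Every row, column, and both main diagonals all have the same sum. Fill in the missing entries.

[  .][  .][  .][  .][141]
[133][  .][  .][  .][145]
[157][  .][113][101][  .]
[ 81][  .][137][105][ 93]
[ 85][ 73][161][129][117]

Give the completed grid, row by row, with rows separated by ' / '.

109 97 65 153 141 / 133 121 89 77 145 / 157 125 113 101 69 / 81 149 137 105 93 / 85 73 161 129 117

Row 5 is already complete: 85 + 73 + 161 + 129 + 117 = 565, so that is the magic constant.
The remaining cell in row 4 is (4,2) = 565 − 416 = 149.
From column 1, 565 − (133 + 157 + 81 + 85) gives (1,1) = 109.
Column 5: 141 + 145 + 93 + 117 + ? = 565, so (3,5) = 69.
Using main diagonal: 109 + 113 + 105 + 117 + ? → (2,2) = 565 − 444 = 121.
The remaining cell in anti-diagonal is (2,4) = 565 − 488 = 77.
Row 2 needs 565; the known cells sum to 476, so (2,3) = 89.
Row 3 must total 565; the given cells sum to 440, so (3,2) = 125.
Column 2: 121 + 125 + 149 + 73 + ? = 565, so (1,2) = 97.
Column 3: 89 + 113 + 137 + 161 + ? = 565, so (1,3) = 65.
Using column 4: 77 + 101 + 105 + 129 + ? → (1,4) = 565 − 412 = 153.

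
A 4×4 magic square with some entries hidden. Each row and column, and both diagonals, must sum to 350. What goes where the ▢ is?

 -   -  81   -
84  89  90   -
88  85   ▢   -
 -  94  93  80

Row 2: 84 + 89 + 90 + ? = 350, so (2,4) = 87.
Using row 4: 94 + 93 + 80 + ? → (4,1) = 350 − 267 = 83.
Column 1 needs 350; the known cells sum to 255, so (1,1) = 95.
From column 2, 350 − (89 + 85 + 94) gives (1,2) = 82.
Using column 3: 81 + 90 + 93 + ? → (3,3) = 350 − 264 = 86.

86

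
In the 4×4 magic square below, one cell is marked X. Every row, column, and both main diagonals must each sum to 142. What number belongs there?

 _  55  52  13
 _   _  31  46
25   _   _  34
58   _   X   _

16

Row 1: 55 + 52 + 13 + ? = 142, so (1,1) = 22.
Using column 1: 22 + 25 + 58 + ? → (2,1) = 142 − 105 = 37.
Column 4: 13 + 46 + 34 + ? = 142, so (4,4) = 49.
Anti-diagonal: 13 + 31 + 58 + ? = 142, so (3,2) = 40.
From row 2, 142 − (37 + 31 + 46) gives (2,2) = 28.
Using row 3: 25 + 40 + 34 + ? → (3,3) = 142 − 99 = 43.
From column 2, 142 − (55 + 28 + 40) gives (4,2) = 19.
Using column 3: 52 + 31 + 43 + ? → (4,3) = 142 − 126 = 16.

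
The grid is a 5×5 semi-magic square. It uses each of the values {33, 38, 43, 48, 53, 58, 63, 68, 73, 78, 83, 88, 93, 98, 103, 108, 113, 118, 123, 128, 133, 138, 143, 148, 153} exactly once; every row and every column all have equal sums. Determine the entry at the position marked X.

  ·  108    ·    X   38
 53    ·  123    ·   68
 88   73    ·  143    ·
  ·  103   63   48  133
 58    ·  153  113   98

The 25 entries sum to 2325, so each line sums to 2325/5 = 465.
Row 4: 103 + 63 + 48 + 133 + ? = 465, so (4,1) = 118.
Row 5 needs 465; the known cells sum to 422, so (5,2) = 43.
Column 1 needs 465; the known cells sum to 317, so (1,1) = 148.
Using column 2: 108 + 73 + 103 + 43 + ? → (2,2) = 465 − 327 = 138.
Column 5 needs 465; the known cells sum to 337, so (3,5) = 128.
From row 2, 465 − (53 + 138 + 123 + 68) gives (2,4) = 83.
Row 3 must total 465; the given cells sum to 432, so (3,3) = 33.
The remaining cell in column 3 is (1,3) = 465 − 372 = 93.
The remaining cell in column 4 is (1,4) = 465 − 387 = 78.

78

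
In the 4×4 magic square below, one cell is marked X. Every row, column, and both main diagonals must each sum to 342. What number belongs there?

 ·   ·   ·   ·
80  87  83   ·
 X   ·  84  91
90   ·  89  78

79

The remaining cell in row 2 is (2,4) = 342 − 250 = 92.
Using row 4: 90 + 89 + 78 + ? → (4,2) = 342 − 257 = 85.
The remaining cell in column 3 is (1,3) = 342 − 256 = 86.
The remaining cell in column 4 is (1,4) = 342 − 261 = 81.
Main diagonal: 87 + 84 + 78 + ? = 342, so (1,1) = 93.
The remaining cell in anti-diagonal is (3,2) = 342 − 254 = 88.
The remaining cell in row 1 is (1,2) = 342 − 260 = 82.
Using row 3: 88 + 84 + 91 + ? → (3,1) = 342 − 263 = 79.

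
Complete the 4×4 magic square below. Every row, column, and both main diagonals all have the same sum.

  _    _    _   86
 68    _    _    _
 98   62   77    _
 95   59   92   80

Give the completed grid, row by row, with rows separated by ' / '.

65 101 74 86 / 68 104 83 71 / 98 62 77 89 / 95 59 92 80

Row 4 is already complete: 95 + 59 + 92 + 80 = 326, so that is the magic constant.
The remaining cell in row 3 is (3,4) = 326 − 237 = 89.
From column 1, 326 − (68 + 98 + 95) gives (1,1) = 65.
The remaining cell in column 4 is (2,4) = 326 − 255 = 71.
Main diagonal needs 326; the known cells sum to 222, so (2,2) = 104.
Anti-diagonal: 86 + 62 + 95 + ? = 326, so (2,3) = 83.
From column 2, 326 − (104 + 62 + 59) gives (1,2) = 101.
The remaining cell in column 3 is (1,3) = 326 − 252 = 74.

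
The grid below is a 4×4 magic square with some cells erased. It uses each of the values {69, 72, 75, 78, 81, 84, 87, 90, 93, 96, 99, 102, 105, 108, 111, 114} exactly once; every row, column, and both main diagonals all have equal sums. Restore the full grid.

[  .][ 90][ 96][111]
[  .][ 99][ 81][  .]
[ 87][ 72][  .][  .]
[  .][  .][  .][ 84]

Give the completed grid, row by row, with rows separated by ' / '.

The 16 entries sum to 1464, so each line sums to 1464/4 = 366.
Row 1 needs 366; the known cells sum to 297, so (1,1) = 69.
Column 2 must total 366; the given cells sum to 261, so (4,2) = 105.
Main diagonal: 69 + 99 + 84 + ? = 366, so (3,3) = 114.
Using anti-diagonal: 111 + 81 + 72 + ? → (4,1) = 366 − 264 = 102.
Row 3: 87 + 72 + 114 + ? = 366, so (3,4) = 93.
The remaining cell in row 4 is (4,3) = 366 − 291 = 75.
Using column 1: 69 + 87 + 102 + ? → (2,1) = 366 − 258 = 108.
The remaining cell in column 4 is (2,4) = 366 − 288 = 78.

69 90 96 111 / 108 99 81 78 / 87 72 114 93 / 102 105 75 84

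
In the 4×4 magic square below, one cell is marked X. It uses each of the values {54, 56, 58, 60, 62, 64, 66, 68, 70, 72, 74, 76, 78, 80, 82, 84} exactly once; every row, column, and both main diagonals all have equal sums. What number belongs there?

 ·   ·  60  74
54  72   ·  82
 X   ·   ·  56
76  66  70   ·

84

The 16 entries sum to 1104, so each line sums to 1104/4 = 276.
Row 2: 54 + 72 + 82 + ? = 276, so (2,3) = 68.
Row 4: 76 + 66 + 70 + ? = 276, so (4,4) = 64.
Using column 3: 60 + 68 + 70 + ? → (3,3) = 276 − 198 = 78.
Main diagonal needs 276; the known cells sum to 214, so (1,1) = 62.
The remaining cell in anti-diagonal is (3,2) = 276 − 218 = 58.
From row 1, 276 − (62 + 60 + 74) gives (1,2) = 80.
Row 3 must total 276; the given cells sum to 192, so (3,1) = 84.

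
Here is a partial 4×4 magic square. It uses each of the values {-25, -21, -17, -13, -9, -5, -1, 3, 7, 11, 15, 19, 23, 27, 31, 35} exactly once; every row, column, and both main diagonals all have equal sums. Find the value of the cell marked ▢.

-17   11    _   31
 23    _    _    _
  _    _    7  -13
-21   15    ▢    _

The 16 entries sum to 80, so each line sums to 80/4 = 20.
From row 1, 20 − (-17 + 11 + 31) gives (1,3) = -5.
Column 1 needs 20; the known cells sum to -15, so (3,1) = 35.
From row 3, 20 − (35 + 7 + (-13)) gives (3,2) = -9.
Using column 2: 11 + (-9) + 15 + ? → (2,2) = 20 − 17 = 3.
Main diagonal: -17 + 3 + 7 + ? = 20, so (4,4) = 27.
Anti-diagonal: 31 + (-9) + (-21) + ? = 20, so (2,3) = 19.
From row 2, 20 − (23 + 3 + 19) gives (2,4) = -25.
Using row 4: -21 + 15 + 27 + ? → (4,3) = 20 − 21 = -1.

-1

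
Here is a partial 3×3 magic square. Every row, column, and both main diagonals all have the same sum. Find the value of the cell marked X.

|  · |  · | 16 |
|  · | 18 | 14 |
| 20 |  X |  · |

Anti-diagonal is complete and sums to 54; that is the magic constant.
Row 2 needs 54; the known cells sum to 32, so (2,1) = 22.
Column 1 needs 54; the known cells sum to 42, so (1,1) = 12.
Using column 3: 16 + 14 + ? → (3,3) = 54 − 30 = 24.
The remaining cell in row 1 is (1,2) = 54 − 28 = 26.
Row 3 needs 54; the known cells sum to 44, so (3,2) = 10.

10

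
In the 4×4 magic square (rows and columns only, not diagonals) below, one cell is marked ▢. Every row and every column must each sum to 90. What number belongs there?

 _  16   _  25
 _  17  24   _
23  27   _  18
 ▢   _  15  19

Row 3 must total 90; the given cells sum to 68, so (3,3) = 22.
Column 2: 16 + 17 + 27 + ? = 90, so (4,2) = 30.
Column 3 needs 90; the known cells sum to 61, so (1,3) = 29.
Using column 4: 25 + 18 + 19 + ? → (2,4) = 90 − 62 = 28.
Row 1 must total 90; the given cells sum to 70, so (1,1) = 20.
Row 2 needs 90; the known cells sum to 69, so (2,1) = 21.
Using row 4: 30 + 15 + 19 + ? → (4,1) = 90 − 64 = 26.

26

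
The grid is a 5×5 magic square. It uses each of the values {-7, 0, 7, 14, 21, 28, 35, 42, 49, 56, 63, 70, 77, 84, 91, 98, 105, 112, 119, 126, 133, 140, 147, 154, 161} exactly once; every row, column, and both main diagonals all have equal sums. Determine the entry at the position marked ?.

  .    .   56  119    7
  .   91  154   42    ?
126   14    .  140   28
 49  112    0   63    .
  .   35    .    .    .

The 25 entries sum to 1925, so each line sums to 1925/5 = 385.
From row 3, 385 − (126 + 14 + 140 + 28) gives (3,3) = 77.
Row 4: 49 + 112 + 0 + 63 + ? = 385, so (4,5) = 161.
From column 2, 385 − (91 + 14 + 112 + 35) gives (1,2) = 133.
From column 3, 385 − (56 + 154 + 77 + 0) gives (5,3) = 98.
Column 4 needs 385; the known cells sum to 364, so (5,4) = 21.
Anti-diagonal: 7 + 42 + 77 + 112 + ? = 385, so (5,1) = 147.
Using row 1: 133 + 56 + 119 + 7 + ? → (1,1) = 385 − 315 = 70.
Using row 5: 147 + 35 + 98 + 21 + ? → (5,5) = 385 − 301 = 84.
Column 1 needs 385; the known cells sum to 392, so (2,1) = -7.
Column 5 needs 385; the known cells sum to 280, so (2,5) = 105.

105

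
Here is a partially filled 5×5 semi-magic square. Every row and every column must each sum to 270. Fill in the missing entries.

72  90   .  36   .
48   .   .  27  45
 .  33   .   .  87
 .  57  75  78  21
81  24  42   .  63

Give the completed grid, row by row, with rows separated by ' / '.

72 90 18 36 54 / 48 66 84 27 45 / 30 33 51 69 87 / 39 57 75 78 21 / 81 24 42 60 63

The remaining cell in row 4 is (4,1) = 270 − 231 = 39.
Row 5 must total 270; the given cells sum to 210, so (5,4) = 60.
The remaining cell in column 1 is (3,1) = 270 − 240 = 30.
Using column 2: 90 + 33 + 57 + 24 + ? → (2,2) = 270 − 204 = 66.
From column 4, 270 − (36 + 27 + 78 + 60) gives (3,4) = 69.
Column 5: 45 + 87 + 21 + 63 + ? = 270, so (1,5) = 54.
The remaining cell in row 1 is (1,3) = 270 − 252 = 18.
Using row 2: 48 + 66 + 27 + 45 + ? → (2,3) = 270 − 186 = 84.
The remaining cell in row 3 is (3,3) = 270 − 219 = 51.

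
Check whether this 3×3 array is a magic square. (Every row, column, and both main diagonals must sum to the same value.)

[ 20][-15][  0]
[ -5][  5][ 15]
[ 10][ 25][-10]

No — row 1 sums to 5 but row 3 sums to 25.

Row 1: 20 + (-15) + 0 = 5.
Row 2: -5 + 5 + 15 = 15.
Row 3: 10 + 25 + (-10) = 25.
Column 1: 20 + (-5) + 10 = 25.
Column 2: -15 + 5 + 25 = 15.
Column 3: 0 + 15 + (-10) = 5.
Main diagonal: 20 + 5 + (-10) = 15.
Anti-diagonal: 0 + 5 + 10 = 15.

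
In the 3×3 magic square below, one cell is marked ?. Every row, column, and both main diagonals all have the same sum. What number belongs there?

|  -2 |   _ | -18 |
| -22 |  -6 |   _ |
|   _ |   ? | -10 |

-14

Main diagonal is complete and sums to -18; that is the magic constant.
Using row 1: -2 + (-18) + ? → (1,2) = -18 − (-20) = 2.
Using row 2: -22 + (-6) + ? → (2,3) = -18 − (-28) = 10.
Column 1: -2 + (-22) + ? = -18, so (3,1) = 6.
Column 2 must total -18; the given cells sum to -4, so (3,2) = -14.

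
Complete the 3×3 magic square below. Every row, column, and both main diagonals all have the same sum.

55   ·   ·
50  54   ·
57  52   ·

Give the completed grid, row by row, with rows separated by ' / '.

55 56 51 / 50 54 58 / 57 52 53

Column 1 is already complete: 55 + 50 + 57 = 162, so that is the magic constant.
From row 2, 162 − (50 + 54) gives (2,3) = 58.
Row 3 must total 162; the given cells sum to 109, so (3,3) = 53.
The remaining cell in column 2 is (1,2) = 162 − 106 = 56.
Column 3: 58 + 53 + ? = 162, so (1,3) = 51.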